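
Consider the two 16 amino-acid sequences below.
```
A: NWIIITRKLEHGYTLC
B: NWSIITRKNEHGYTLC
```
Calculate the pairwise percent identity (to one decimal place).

2 positions differ (3, 9), so 14 of 16 match: 14/16 = 87.5%.

87.5%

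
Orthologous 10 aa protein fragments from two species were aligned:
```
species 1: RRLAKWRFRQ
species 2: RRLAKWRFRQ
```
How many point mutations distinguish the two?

No positions differ; the sequences are identical.

0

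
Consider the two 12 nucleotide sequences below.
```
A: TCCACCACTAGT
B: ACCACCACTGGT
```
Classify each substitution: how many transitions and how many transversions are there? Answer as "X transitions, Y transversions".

Mismatches (1-based):
base 1: T→A (pyrimidine→purine, transversion)
base 10: A→G (purine→purine, transition)

1 transition, 1 transversion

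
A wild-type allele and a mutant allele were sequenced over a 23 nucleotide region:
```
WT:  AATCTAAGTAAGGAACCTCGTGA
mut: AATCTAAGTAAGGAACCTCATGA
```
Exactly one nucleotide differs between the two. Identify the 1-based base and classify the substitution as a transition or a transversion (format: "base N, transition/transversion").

base 20, transition

Base 20 changes G→A. G is a purine and A is a purine, so this is a transition.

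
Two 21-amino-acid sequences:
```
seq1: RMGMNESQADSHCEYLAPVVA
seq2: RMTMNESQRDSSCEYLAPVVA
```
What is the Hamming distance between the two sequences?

Mismatches (1-based): residue 3: G→T; residue 9: A→R; residue 12: H→S.

3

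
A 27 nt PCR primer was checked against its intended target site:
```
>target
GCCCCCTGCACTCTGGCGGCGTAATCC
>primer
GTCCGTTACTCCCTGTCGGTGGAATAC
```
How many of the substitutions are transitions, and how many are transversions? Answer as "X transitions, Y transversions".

Mismatches (1-based):
base 2: C→T (pyrimidine→pyrimidine, transition)
base 5: C→G (pyrimidine→purine, transversion)
base 6: C→T (pyrimidine→pyrimidine, transition)
base 8: G→A (purine→purine, transition)
base 10: A→T (purine→pyrimidine, transversion)
base 12: T→C (pyrimidine→pyrimidine, transition)
base 16: G→T (purine→pyrimidine, transversion)
base 20: C→T (pyrimidine→pyrimidine, transition)
base 22: T→G (pyrimidine→purine, transversion)
base 26: C→A (pyrimidine→purine, transversion)

5 transitions, 5 transversions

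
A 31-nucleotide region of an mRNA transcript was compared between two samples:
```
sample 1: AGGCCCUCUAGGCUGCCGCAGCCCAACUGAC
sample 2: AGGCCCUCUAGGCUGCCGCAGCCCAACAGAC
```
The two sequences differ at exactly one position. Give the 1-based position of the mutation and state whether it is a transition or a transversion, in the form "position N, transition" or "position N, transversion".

Position 28 changes U→A. U is a pyrimidine and A is a purine, so this is a transversion.

position 28, transversion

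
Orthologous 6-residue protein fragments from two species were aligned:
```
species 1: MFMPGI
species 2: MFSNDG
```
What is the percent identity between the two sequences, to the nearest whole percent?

33%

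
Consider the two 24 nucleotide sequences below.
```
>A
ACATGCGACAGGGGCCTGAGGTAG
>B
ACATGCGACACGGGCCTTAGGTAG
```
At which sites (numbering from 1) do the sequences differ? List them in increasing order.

11, 18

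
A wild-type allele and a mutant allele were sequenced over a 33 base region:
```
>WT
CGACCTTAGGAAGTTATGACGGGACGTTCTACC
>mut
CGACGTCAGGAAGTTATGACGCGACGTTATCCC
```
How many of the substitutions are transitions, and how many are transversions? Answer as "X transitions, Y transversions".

1 transition, 4 transversions

Mismatches (1-based):
base 5: C→G (pyrimidine→purine, transversion)
base 7: T→C (pyrimidine→pyrimidine, transition)
base 22: G→C (purine→pyrimidine, transversion)
base 29: C→A (pyrimidine→purine, transversion)
base 31: A→C (purine→pyrimidine, transversion)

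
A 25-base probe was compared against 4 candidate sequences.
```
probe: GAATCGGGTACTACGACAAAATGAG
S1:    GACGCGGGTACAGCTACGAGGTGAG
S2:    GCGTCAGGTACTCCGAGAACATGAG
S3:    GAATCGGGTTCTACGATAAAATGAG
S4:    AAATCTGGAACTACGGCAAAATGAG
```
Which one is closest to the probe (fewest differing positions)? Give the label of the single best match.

S3

Hamming distances to probe — S1: 8; S2: 6; S3: 2; S4: 4.
Smallest is S3 with 2 mismatches.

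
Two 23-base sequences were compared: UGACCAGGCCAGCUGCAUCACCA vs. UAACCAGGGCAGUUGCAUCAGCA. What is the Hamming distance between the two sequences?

4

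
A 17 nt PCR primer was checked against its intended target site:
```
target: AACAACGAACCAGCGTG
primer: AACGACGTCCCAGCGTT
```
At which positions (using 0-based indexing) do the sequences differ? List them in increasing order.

Differences at position 3 (A→G), position 7 (A→T), position 8 (A→C), position 16 (G→T).

3, 7, 8, 16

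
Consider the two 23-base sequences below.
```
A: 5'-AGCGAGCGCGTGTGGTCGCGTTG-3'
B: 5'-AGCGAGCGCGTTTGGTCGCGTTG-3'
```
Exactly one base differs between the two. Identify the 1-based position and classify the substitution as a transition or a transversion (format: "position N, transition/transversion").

position 12, transversion

Position 12 changes G→T. G is a purine and T is a pyrimidine, so this is a transversion.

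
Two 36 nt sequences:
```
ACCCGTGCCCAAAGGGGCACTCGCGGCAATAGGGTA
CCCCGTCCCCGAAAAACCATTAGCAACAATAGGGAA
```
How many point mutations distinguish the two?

12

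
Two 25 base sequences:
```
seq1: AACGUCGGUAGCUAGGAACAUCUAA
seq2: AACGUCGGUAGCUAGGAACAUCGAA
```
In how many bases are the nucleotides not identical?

Comparing position by position, 1 base differs: 23 (U/G).

1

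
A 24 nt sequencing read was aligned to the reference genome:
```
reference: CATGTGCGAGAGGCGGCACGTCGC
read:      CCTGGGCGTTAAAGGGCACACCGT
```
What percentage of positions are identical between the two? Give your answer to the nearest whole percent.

58%

Mismatches at positions 2, 5, 9, 10, 12, 13, 14, 20, 21, 24 (1-based): 10 of 24.
Identical positions: 14/24 = 58.33% → 58%.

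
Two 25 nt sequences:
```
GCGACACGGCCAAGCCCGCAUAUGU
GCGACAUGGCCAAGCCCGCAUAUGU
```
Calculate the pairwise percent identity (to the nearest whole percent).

96%

1 position differs (7), so 24 of 25 match: 24/25 = 96%.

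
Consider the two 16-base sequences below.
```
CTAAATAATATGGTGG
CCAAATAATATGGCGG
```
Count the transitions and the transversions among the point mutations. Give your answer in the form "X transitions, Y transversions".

Mismatches (1-based):
site 2: T→C (pyrimidine→pyrimidine, transition)
site 14: T→C (pyrimidine→pyrimidine, transition)

2 transitions, 0 transversions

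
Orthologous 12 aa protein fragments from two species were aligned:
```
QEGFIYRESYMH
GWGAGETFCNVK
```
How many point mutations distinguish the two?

11

Comparing position by position, 11 positions differ: 1 (Q/G), 2 (E/W), 4 (F/A), 5 (I/G), 6 (Y/E), 7 (R/T), 8 (E/F), 9 (S/C), 10 (Y/N), 11 (M/V), 12 (H/K).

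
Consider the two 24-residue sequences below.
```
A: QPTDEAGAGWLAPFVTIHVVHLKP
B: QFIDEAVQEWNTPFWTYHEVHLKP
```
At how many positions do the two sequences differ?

10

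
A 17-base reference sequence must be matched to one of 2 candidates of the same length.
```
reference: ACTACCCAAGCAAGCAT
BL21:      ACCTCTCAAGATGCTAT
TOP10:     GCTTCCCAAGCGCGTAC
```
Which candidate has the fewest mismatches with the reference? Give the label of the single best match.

BL21 differs at 8 bases; TOP10 differs at 6 bases. The closest is TOP10.

TOP10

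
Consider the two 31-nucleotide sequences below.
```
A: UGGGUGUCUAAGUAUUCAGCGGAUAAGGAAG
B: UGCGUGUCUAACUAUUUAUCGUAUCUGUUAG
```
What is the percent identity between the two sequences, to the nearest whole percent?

Mismatches at positions 3, 12, 17, 19, 22, 25, 26, 28, 29 (1-based): 9 of 31.
Identical positions: 22/31 = 70.97% → 71%.

71%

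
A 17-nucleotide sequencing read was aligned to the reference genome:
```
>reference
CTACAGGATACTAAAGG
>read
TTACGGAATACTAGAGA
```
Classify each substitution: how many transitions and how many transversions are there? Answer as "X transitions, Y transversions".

Transitions (purine↔purine or pyrimidine↔pyrimidine): 1 C→T, 5 A→G, 7 G→A, 14 A→G, 17 G→A.
Transversions (purine↔pyrimidine): none.

5 transitions, 0 transversions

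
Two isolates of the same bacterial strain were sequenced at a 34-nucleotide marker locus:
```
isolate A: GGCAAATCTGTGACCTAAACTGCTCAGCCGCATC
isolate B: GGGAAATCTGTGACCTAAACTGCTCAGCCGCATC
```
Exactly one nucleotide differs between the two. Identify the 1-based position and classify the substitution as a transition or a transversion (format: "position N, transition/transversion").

The sequences differ only at position 3: C→G (pyrimidine→purine), a transversion.

position 3, transversion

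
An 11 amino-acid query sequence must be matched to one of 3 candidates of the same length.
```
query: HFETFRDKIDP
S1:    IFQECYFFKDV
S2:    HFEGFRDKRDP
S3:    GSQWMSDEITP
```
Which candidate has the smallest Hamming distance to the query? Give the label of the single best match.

Hamming distances to query — S1: 9; S2: 2; S3: 8.
Smallest is S2 with 2 mismatches.

S2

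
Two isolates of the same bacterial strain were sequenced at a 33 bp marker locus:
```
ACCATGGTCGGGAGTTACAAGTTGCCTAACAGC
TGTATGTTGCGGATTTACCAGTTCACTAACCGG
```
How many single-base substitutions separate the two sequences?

Comparing position by position, 12 sites differ: 1 (A/T), 2 (C/G), 3 (C/T), 7 (G/T), 9 (C/G), 10 (G/C), 14 (G/T), 19 (A/C), 24 (G/C), 25 (C/A), 31 (A/C), 33 (C/G).

12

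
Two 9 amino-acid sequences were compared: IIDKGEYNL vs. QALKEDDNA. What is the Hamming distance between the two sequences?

7

Comparing position by position, 7 residues differ: 1 (I/Q), 2 (I/A), 3 (D/L), 5 (G/E), 6 (E/D), 7 (Y/D), 9 (L/A).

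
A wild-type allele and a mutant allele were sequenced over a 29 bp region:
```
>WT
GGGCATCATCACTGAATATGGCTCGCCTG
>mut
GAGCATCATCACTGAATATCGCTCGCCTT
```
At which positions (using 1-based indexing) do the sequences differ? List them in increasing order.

Scanning 1-based: 2: G/A; 20: G/C; 29: G/T.

2, 20, 29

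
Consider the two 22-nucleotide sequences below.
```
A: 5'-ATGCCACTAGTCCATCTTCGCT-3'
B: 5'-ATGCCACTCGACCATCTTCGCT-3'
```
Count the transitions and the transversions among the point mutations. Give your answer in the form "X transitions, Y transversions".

Transitions (purine↔purine or pyrimidine↔pyrimidine): none.
Transversions (purine↔pyrimidine): 9 A→C, 11 T→A.

0 transitions, 2 transversions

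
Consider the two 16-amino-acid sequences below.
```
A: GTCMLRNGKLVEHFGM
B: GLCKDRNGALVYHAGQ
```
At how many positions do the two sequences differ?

7

The sequences differ at positions 2, 4, 5, 9, 12, 14, 16 (1-based) — 7 in total.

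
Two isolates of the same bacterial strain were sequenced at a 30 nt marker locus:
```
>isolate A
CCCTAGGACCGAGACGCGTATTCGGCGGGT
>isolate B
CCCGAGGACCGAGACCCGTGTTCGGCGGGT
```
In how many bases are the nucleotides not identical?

3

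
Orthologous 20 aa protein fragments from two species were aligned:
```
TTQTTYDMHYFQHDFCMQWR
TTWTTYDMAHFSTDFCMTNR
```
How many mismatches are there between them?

7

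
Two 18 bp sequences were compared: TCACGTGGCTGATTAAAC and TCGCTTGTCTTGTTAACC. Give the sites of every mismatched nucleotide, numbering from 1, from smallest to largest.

Scanning 1-based: 3: A/G; 5: G/T; 8: G/T; 11: G/T; 12: A/G; 17: A/C.

3, 5, 8, 11, 12, 17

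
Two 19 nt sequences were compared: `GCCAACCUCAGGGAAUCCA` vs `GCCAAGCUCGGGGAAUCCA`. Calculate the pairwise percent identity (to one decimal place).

Mismatches at positions 6, 10 (1-based): 2 of 19.
Identical positions: 17/19 = 89.47% → 89.5%.

89.5%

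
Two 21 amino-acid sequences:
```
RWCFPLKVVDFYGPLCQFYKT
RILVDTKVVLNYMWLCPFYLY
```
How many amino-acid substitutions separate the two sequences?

12

Comparing position by position, 12 positions differ: 2 (W/I), 3 (C/L), 4 (F/V), 5 (P/D), 6 (L/T), 10 (D/L), 11 (F/N), 13 (G/M), 14 (P/W), 17 (Q/P), 20 (K/L), 21 (T/Y).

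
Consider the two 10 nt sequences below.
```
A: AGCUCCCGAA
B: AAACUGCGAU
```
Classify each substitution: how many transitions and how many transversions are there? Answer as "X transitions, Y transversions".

Mismatches (1-based):
site 2: G→A (purine→purine, transition)
site 3: C→A (pyrimidine→purine, transversion)
site 4: U→C (pyrimidine→pyrimidine, transition)
site 5: C→U (pyrimidine→pyrimidine, transition)
site 6: C→G (pyrimidine→purine, transversion)
site 10: A→U (purine→pyrimidine, transversion)

3 transitions, 3 transversions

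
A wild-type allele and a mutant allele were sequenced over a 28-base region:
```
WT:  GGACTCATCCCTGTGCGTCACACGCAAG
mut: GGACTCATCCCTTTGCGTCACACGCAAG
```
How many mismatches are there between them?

1

Mismatches (1-based): site 13: G→T.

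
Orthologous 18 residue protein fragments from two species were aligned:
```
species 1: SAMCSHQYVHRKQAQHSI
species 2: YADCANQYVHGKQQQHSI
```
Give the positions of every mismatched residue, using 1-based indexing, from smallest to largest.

1, 3, 5, 6, 11, 14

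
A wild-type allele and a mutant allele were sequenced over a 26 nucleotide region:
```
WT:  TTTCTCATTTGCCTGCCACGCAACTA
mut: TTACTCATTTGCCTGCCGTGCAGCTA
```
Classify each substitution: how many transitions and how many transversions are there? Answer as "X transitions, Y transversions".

3 transitions, 1 transversion

Mismatches (1-based):
site 3: T→A (pyrimidine→purine, transversion)
site 18: A→G (purine→purine, transition)
site 19: C→T (pyrimidine→pyrimidine, transition)
site 23: A→G (purine→purine, transition)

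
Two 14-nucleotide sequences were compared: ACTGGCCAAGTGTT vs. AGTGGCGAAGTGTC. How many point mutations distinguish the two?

3

The sequences differ at bases 2, 7, 14 (1-based) — 3 in total.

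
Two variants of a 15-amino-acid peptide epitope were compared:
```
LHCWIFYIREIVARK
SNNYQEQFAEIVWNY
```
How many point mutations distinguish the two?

12

The sequences differ at residues 1, 2, 3, 4, 5, 6, 7, 8, 9, 13, 14, 15 (1-based) — 12 in total.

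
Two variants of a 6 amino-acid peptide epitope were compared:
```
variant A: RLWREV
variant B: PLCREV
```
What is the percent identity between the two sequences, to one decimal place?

66.7%

Mismatches at positions 1, 3 (1-based): 2 of 6.
Identical positions: 4/6 = 66.67% → 66.7%.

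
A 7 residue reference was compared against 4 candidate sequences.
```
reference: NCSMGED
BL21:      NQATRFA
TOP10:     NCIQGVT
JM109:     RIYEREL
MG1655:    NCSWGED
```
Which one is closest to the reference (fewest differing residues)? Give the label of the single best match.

MG1655

BL21 differs at 6 residues; TOP10 differs at 4 residues; JM109 differs at 6 residues; MG1655 differs at 1 residue. The closest is MG1655.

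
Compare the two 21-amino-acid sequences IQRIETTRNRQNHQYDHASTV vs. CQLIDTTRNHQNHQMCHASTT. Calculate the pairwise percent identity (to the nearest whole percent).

67%

Mismatches at positions 1, 3, 5, 10, 15, 16, 21 (1-based): 7 of 21.
Identical positions: 14/21 = 66.67% → 67%.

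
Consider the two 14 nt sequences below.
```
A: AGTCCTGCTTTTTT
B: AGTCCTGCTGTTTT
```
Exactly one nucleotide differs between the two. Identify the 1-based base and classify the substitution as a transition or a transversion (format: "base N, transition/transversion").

Base 10 changes T→G. T is a pyrimidine and G is a purine, so this is a transversion.

base 10, transversion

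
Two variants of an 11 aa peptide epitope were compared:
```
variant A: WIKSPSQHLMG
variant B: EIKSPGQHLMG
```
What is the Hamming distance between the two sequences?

2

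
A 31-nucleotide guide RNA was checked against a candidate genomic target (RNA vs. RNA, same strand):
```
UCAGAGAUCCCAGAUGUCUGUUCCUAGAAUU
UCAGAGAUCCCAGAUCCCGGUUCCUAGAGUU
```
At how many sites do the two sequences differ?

4

Mismatches (1-based): site 16: G→C; site 17: U→C; site 19: U→G; site 29: A→G.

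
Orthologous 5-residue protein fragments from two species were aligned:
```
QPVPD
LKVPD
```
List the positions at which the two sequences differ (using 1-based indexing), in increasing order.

1, 2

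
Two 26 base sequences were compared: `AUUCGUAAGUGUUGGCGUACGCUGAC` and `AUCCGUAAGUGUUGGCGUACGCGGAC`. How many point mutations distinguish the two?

Mismatches (1-based): site 3: U→C; site 23: U→G.

2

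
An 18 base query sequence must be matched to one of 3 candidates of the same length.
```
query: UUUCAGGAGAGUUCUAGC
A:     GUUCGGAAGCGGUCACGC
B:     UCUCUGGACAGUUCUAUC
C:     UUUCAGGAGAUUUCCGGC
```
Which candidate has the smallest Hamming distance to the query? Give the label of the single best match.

C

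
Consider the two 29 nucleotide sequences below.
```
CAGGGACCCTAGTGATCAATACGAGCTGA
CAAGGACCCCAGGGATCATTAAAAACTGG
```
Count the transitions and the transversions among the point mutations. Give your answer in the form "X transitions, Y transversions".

5 transitions, 3 transversions

Mismatches (1-based):
site 3: G→A (purine→purine, transition)
site 10: T→C (pyrimidine→pyrimidine, transition)
site 13: T→G (pyrimidine→purine, transversion)
site 19: A→T (purine→pyrimidine, transversion)
site 22: C→A (pyrimidine→purine, transversion)
site 23: G→A (purine→purine, transition)
site 25: G→A (purine→purine, transition)
site 29: A→G (purine→purine, transition)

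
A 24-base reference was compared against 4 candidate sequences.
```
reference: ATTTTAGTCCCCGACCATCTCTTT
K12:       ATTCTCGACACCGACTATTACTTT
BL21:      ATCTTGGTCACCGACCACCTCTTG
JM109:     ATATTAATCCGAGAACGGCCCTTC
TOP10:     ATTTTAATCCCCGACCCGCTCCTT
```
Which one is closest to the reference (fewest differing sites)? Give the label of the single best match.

Hamming distances to reference — K12: 7; BL21: 5; JM109: 9; TOP10: 4.
Smallest is TOP10 with 4 mismatches.

TOP10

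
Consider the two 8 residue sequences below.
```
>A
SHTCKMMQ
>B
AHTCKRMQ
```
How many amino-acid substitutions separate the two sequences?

2

Comparing position by position, 2 positions differ: 1 (S/A), 6 (M/R).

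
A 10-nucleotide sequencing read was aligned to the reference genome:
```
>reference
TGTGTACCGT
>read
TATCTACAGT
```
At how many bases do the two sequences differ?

Mismatches (1-based): base 2: G→A; base 4: G→C; base 8: C→A.

3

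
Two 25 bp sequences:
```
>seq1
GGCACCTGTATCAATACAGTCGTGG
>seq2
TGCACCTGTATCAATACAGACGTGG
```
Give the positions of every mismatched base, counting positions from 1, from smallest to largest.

1, 20

Differences at position 1 (G→T), position 20 (T→A).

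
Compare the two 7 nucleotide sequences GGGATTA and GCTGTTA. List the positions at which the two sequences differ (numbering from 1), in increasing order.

2, 3, 4

Scanning 1-based: 2: G/C; 3: G/T; 4: A/G.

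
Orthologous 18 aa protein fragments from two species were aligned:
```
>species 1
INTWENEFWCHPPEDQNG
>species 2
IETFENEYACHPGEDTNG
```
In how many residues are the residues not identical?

6

Comparing position by position, 6 residues differ: 2 (N/E), 4 (W/F), 8 (F/Y), 9 (W/A), 13 (P/G), 16 (Q/T).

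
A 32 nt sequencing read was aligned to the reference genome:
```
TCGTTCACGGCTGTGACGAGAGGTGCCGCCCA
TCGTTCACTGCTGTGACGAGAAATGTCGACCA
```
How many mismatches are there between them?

5

Comparing position by position, 5 sites differ: 9 (G/T), 22 (G/A), 23 (G/A), 26 (C/T), 29 (C/A).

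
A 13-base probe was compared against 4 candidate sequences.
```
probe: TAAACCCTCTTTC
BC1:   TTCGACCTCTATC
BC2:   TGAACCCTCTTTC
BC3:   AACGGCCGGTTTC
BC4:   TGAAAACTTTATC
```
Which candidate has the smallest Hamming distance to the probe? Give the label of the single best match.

BC1 differs at 5 positions; BC2 differs at 1 position; BC3 differs at 6 positions; BC4 differs at 5 positions. The closest is BC2.

BC2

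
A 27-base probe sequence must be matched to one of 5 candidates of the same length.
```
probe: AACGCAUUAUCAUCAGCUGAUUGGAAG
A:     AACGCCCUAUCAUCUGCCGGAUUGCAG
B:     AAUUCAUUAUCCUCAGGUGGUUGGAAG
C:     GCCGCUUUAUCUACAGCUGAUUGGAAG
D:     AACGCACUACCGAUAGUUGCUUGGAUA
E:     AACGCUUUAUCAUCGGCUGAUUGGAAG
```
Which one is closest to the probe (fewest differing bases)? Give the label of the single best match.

E

Hamming distances to probe — A: 8; B: 5; C: 5; D: 9; E: 2.
Smallest is E with 2 mismatches.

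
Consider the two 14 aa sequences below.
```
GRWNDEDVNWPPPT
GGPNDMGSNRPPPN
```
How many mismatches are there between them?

7

Mismatches (1-based): position 2: R→G; position 3: W→P; position 6: E→M; position 7: D→G; position 8: V→S; position 10: W→R; position 14: T→N.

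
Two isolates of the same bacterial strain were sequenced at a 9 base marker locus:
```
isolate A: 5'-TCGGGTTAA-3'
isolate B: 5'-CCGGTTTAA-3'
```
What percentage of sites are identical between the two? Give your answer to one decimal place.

Mismatches at positions 1, 5 (1-based): 2 of 9.
Identical positions: 7/9 = 77.78% → 77.8%.

77.8%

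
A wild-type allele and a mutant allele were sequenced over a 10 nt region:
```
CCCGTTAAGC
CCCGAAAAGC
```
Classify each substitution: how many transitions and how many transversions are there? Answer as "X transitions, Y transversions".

Mismatches (1-based):
position 5: T→A (pyrimidine→purine, transversion)
position 6: T→A (pyrimidine→purine, transversion)

0 transitions, 2 transversions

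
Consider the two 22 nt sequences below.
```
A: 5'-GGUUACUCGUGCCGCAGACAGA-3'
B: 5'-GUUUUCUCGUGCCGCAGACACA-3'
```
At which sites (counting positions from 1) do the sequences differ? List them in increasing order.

2, 5, 21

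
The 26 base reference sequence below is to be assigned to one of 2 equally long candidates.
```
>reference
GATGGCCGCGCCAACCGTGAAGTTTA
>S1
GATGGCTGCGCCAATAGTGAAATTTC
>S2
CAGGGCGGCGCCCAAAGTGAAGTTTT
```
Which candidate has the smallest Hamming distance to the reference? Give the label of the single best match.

S1 differs at 5 sites; S2 differs at 7 sites. The closest is S1.

S1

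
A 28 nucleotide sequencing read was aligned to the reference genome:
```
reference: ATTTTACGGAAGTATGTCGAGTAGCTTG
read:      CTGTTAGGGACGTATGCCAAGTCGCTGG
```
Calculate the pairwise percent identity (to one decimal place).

8 positions differ (1, 3, 7, 11, 17, 19, 23, 27), so 20 of 28 match: 20/28 = 71.43%.

71.4%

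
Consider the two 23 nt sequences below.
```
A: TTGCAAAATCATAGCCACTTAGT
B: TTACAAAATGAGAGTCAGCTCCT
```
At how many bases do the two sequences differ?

Comparing position by position, 8 bases differ: 3 (G/A), 10 (C/G), 12 (T/G), 15 (C/T), 18 (C/G), 19 (T/C), 21 (A/C), 22 (G/C).

8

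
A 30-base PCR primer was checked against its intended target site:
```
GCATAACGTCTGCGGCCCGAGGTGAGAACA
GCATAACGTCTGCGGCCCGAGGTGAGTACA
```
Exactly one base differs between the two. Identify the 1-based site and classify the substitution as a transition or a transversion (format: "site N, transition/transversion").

Site 27 changes A→T. A is a purine and T is a pyrimidine, so this is a transversion.

site 27, transversion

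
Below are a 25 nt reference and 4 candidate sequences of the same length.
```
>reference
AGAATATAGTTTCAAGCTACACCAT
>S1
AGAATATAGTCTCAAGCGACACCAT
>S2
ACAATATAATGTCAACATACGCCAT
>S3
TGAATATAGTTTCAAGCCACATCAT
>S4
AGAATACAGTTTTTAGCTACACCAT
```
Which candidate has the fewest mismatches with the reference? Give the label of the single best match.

Hamming distances to reference — S1: 2; S2: 6; S3: 3; S4: 3.
Smallest is S1 with 2 mismatches.

S1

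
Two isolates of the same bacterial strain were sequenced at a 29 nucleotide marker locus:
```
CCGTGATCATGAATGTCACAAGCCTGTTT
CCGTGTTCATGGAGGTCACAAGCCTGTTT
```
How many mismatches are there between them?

Mismatches (1-based): position 6: A→T; position 12: A→G; position 14: T→G.

3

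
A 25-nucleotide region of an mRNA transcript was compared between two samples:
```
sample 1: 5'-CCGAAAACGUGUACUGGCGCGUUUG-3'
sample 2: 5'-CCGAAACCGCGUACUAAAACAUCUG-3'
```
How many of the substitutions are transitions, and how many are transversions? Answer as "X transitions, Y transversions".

Mismatches (1-based):
site 7: A→C (purine→pyrimidine, transversion)
site 10: U→C (pyrimidine→pyrimidine, transition)
site 16: G→A (purine→purine, transition)
site 17: G→A (purine→purine, transition)
site 18: C→A (pyrimidine→purine, transversion)
site 19: G→A (purine→purine, transition)
site 21: G→A (purine→purine, transition)
site 23: U→C (pyrimidine→pyrimidine, transition)

6 transitions, 2 transversions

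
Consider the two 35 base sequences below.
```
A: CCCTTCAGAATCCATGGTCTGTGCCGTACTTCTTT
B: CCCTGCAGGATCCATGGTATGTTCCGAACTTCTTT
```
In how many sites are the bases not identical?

5

Comparing position by position, 5 sites differ: 5 (T/G), 9 (A/G), 19 (C/A), 23 (G/T), 27 (T/A).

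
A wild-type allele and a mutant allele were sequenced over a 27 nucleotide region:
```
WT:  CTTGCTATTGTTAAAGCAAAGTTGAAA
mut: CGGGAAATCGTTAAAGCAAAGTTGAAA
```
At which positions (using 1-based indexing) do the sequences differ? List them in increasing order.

2, 3, 5, 6, 9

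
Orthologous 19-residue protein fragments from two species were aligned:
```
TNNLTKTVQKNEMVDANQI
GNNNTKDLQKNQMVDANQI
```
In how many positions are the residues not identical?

5

Mismatches (1-based): position 1: T→G; position 4: L→N; position 7: T→D; position 8: V→L; position 12: E→Q.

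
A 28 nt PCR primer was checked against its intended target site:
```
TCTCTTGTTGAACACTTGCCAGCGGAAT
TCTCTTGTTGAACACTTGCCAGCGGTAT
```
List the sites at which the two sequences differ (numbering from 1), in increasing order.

26

Scanning 1-based: 26: A/T.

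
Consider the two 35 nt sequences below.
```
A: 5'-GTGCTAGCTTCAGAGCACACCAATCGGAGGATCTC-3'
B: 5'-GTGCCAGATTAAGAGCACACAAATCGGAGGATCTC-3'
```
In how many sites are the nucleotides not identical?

4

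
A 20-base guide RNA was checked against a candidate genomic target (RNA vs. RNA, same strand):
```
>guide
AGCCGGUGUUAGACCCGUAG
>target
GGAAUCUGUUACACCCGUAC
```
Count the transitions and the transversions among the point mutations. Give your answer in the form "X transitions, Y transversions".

1 transition, 6 transversions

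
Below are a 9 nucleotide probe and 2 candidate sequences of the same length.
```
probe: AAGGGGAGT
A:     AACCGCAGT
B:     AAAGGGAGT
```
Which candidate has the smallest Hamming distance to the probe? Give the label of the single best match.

B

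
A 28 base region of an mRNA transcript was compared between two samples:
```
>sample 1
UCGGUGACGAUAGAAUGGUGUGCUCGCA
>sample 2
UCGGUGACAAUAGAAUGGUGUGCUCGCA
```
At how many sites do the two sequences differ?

1

Comparing position by position, 1 site differs: 9 (G/A).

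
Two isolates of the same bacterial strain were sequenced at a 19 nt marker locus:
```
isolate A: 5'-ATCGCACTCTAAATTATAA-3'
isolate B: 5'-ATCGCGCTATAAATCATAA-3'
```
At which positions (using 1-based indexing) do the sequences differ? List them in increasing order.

6, 9, 15

Differences at position 6 (A→G), position 9 (C→A), position 15 (T→C).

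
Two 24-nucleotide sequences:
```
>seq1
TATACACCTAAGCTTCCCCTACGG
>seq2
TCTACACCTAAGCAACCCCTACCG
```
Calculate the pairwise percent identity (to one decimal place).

4 positions differ (2, 14, 15, 23), so 20 of 24 match: 20/24 = 83.33%.

83.3%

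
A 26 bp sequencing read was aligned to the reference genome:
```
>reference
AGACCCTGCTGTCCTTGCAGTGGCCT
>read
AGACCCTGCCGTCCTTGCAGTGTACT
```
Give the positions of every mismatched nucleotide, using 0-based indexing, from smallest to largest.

Differences at position 9 (T→C), position 22 (G→T), position 23 (C→A).

9, 22, 23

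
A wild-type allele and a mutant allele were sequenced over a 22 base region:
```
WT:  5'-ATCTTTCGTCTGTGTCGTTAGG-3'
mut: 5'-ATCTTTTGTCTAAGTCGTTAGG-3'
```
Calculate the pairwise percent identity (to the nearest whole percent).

86%

3 positions differ (7, 12, 13), so 19 of 22 match: 19/22 = 86.36%.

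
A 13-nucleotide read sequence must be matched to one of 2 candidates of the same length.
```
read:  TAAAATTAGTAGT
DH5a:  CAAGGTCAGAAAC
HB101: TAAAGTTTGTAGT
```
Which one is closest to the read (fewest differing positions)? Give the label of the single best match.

HB101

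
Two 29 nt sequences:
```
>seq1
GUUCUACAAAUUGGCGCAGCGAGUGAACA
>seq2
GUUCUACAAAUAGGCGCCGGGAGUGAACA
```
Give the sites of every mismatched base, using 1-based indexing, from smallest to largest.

12, 18, 20

Differences at site 12 (U→A), site 18 (A→C), site 20 (C→G).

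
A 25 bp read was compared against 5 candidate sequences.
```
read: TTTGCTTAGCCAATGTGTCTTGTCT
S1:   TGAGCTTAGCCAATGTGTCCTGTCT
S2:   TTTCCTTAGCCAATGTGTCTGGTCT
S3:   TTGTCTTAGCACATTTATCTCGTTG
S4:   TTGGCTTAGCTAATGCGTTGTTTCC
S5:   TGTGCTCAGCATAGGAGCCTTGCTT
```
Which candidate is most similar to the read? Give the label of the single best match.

S2

S1 differs at 3 bases; S2 differs at 2 bases; S3 differs at 9 bases; S4 differs at 7 bases; S5 differs at 9 bases. The closest is S2.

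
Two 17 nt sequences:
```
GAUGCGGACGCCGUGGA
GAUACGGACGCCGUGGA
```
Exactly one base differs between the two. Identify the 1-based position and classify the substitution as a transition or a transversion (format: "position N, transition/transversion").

Position 4 changes G→A. G is a purine and A is a purine, so this is a transition.

position 4, transition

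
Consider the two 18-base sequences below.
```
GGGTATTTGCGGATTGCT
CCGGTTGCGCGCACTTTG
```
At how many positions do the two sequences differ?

11

Comparing position by position, 11 positions differ: 1 (G/C), 2 (G/C), 4 (T/G), 5 (A/T), 7 (T/G), 8 (T/C), 12 (G/C), 14 (T/C), 16 (G/T), 17 (C/T), 18 (T/G).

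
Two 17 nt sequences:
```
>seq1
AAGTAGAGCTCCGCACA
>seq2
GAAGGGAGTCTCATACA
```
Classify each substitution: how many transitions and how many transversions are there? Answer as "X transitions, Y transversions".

8 transitions, 1 transversion

Mismatches (1-based):
base 1: A→G (purine→purine, transition)
base 3: G→A (purine→purine, transition)
base 4: T→G (pyrimidine→purine, transversion)
base 5: A→G (purine→purine, transition)
base 9: C→T (pyrimidine→pyrimidine, transition)
base 10: T→C (pyrimidine→pyrimidine, transition)
base 11: C→T (pyrimidine→pyrimidine, transition)
base 13: G→A (purine→purine, transition)
base 14: C→T (pyrimidine→pyrimidine, transition)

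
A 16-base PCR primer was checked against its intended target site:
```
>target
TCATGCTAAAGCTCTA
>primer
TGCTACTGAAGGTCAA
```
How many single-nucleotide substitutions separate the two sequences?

Mismatches (1-based): base 2: C→G; base 3: A→C; base 5: G→A; base 8: A→G; base 12: C→G; base 15: T→A.

6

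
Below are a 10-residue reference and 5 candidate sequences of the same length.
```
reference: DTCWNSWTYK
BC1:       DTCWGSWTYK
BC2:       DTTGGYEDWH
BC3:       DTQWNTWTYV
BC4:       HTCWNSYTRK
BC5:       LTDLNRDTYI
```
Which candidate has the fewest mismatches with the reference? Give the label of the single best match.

BC1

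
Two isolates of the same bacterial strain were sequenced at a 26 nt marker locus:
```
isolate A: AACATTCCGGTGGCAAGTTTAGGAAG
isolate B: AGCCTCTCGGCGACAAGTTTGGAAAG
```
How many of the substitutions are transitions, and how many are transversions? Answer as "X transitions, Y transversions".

Mismatches (1-based):
position 2: A→G (purine→purine, transition)
position 4: A→C (purine→pyrimidine, transversion)
position 6: T→C (pyrimidine→pyrimidine, transition)
position 7: C→T (pyrimidine→pyrimidine, transition)
position 11: T→C (pyrimidine→pyrimidine, transition)
position 13: G→A (purine→purine, transition)
position 21: A→G (purine→purine, transition)
position 23: G→A (purine→purine, transition)

7 transitions, 1 transversion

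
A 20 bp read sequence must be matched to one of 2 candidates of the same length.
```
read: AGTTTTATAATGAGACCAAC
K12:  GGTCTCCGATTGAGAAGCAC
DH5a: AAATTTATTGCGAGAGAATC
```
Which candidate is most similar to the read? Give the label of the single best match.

Hamming distances to read — K12: 9; DH5a: 8.
Smallest is DH5a with 8 mismatches.

DH5a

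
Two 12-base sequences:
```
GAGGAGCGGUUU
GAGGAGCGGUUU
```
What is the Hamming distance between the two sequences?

0

No positions differ; the sequences are identical.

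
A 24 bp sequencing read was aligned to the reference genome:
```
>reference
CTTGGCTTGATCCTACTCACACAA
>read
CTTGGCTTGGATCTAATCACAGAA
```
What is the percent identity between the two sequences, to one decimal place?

79.2%

5 positions differ (10, 11, 12, 16, 22), so 19 of 24 match: 19/24 = 79.17%.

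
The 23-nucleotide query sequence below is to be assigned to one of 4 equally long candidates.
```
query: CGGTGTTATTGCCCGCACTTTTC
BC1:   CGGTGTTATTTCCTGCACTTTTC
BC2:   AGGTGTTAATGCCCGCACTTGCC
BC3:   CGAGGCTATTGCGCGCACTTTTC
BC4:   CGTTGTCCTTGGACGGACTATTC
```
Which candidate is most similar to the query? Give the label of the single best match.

BC1

BC1 differs at 2 bases; BC2 differs at 4 bases; BC3 differs at 4 bases; BC4 differs at 7 bases. The closest is BC1.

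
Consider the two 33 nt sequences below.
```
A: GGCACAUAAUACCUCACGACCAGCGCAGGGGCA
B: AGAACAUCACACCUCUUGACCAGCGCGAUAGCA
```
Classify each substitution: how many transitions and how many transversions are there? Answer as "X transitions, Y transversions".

6 transitions, 4 transversions

Transitions (purine↔purine or pyrimidine↔pyrimidine): 1 G→A, 10 U→C, 17 C→U, 27 A→G, 28 G→A, 30 G→A.
Transversions (purine↔pyrimidine): 3 C→A, 8 A→C, 16 A→U, 29 G→U.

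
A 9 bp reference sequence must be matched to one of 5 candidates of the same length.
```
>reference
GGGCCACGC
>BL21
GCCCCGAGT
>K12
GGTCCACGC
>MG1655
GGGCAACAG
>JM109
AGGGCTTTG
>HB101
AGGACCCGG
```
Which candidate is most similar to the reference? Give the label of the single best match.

BL21 differs at 5 sites; K12 differs at 1 site; MG1655 differs at 3 sites; JM109 differs at 6 sites; HB101 differs at 4 sites. The closest is K12.

K12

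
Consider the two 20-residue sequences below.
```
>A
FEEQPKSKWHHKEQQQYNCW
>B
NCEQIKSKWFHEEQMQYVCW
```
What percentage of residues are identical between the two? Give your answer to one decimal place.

Mismatches at positions 1, 2, 5, 10, 12, 15, 18 (1-based): 7 of 20.
Identical positions: 13/20 = 65% → 65.0%.

65.0%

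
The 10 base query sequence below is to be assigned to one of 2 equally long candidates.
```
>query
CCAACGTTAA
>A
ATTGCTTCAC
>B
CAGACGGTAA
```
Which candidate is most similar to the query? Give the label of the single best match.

B

A differs at 7 bases; B differs at 3 bases. The closest is B.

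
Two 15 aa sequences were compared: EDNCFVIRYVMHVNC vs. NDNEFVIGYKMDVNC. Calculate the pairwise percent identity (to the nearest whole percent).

67%

5 positions differ (1, 4, 8, 10, 12), so 10 of 15 match: 10/15 = 66.67%.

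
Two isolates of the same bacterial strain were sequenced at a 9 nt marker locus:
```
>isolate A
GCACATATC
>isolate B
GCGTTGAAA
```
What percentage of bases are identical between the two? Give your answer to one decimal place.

33.3%

Mismatches at positions 3, 4, 5, 6, 8, 9 (1-based): 6 of 9.
Identical positions: 3/9 = 33.33% → 33.3%.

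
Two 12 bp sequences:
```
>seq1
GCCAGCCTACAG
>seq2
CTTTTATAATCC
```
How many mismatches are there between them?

11

Comparing position by position, 11 positions differ: 1 (G/C), 2 (C/T), 3 (C/T), 4 (A/T), 5 (G/T), 6 (C/A), 7 (C/T), 8 (T/A), 10 (C/T), 11 (A/C), 12 (G/C).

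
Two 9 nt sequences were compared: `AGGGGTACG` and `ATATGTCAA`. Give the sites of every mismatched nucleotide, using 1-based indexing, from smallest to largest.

2, 3, 4, 7, 8, 9

Scanning 1-based: 2: G/T; 3: G/A; 4: G/T; 7: A/C; 8: C/A; 9: G/A.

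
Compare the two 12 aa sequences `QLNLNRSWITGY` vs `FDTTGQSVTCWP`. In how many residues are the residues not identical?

Comparing position by position, 11 residues differ: 1 (Q/F), 2 (L/D), 3 (N/T), 4 (L/T), 5 (N/G), 6 (R/Q), 8 (W/V), 9 (I/T), 10 (T/C), 11 (G/W), 12 (Y/P).

11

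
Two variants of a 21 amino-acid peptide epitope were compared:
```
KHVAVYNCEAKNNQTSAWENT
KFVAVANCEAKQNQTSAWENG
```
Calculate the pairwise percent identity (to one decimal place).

4 positions differ (2, 6, 12, 21), so 17 of 21 match: 17/21 = 80.95%.

81.0%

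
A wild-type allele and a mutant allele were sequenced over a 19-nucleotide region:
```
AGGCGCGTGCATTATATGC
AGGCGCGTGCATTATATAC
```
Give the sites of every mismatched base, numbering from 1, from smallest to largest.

18

Differences at site 18 (G→A).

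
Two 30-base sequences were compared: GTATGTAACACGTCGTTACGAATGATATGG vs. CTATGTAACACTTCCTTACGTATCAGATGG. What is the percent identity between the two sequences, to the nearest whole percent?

80%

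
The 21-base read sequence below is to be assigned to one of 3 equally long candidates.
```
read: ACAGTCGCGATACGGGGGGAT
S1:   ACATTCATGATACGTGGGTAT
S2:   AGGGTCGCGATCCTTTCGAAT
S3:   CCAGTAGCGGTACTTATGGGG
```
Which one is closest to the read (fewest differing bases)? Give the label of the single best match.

Hamming distances to read — S1: 5; S2: 8; S3: 9.
Smallest is S1 with 5 mismatches.

S1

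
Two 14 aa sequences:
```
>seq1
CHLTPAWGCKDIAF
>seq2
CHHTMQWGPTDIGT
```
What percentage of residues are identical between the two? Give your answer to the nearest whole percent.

Mismatches at positions 3, 5, 6, 9, 10, 13, 14 (1-based): 7 of 14.
Identical positions: 7/14 = 50% → 50%.

50%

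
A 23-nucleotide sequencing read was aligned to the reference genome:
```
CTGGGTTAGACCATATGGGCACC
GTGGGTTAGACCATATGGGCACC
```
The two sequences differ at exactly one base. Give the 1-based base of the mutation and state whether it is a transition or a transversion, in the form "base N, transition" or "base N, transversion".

base 1, transversion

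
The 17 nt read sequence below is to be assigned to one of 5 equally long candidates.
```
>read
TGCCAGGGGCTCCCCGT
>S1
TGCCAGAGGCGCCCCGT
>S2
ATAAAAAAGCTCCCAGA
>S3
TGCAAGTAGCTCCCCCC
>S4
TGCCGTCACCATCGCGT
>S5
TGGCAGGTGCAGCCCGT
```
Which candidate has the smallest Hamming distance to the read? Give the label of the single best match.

Hamming distances to read — S1: 2; S2: 9; S3: 5; S4: 8; S5: 4.
Smallest is S1 with 2 mismatches.

S1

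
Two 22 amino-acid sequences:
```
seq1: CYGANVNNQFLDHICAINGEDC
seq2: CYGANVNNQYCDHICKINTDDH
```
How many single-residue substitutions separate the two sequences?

6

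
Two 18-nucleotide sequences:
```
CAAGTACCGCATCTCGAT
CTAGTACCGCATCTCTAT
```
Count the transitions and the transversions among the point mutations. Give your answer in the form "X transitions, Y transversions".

Mismatches (1-based):
base 2: A→T (purine→pyrimidine, transversion)
base 16: G→T (purine→pyrimidine, transversion)

0 transitions, 2 transversions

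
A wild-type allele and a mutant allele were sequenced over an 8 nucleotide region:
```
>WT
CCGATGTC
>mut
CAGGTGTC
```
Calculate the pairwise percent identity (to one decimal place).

Mismatches at positions 2, 4 (1-based): 2 of 8.
Identical positions: 6/8 = 75% → 75.0%.

75.0%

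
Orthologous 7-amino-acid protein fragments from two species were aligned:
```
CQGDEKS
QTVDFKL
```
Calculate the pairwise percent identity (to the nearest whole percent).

29%

5 positions differ (1, 2, 3, 5, 7), so 2 of 7 match: 2/7 = 28.57%.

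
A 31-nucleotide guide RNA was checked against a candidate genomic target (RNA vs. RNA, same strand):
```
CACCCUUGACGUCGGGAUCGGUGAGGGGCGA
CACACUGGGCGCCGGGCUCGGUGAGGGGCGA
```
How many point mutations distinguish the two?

5

Mismatches (1-based): base 4: C→A; base 7: U→G; base 9: A→G; base 12: U→C; base 17: A→C.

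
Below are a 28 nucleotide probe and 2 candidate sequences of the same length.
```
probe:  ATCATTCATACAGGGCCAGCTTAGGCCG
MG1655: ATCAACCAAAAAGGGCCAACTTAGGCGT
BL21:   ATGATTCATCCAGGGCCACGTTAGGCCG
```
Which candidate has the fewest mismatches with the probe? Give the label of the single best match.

BL21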